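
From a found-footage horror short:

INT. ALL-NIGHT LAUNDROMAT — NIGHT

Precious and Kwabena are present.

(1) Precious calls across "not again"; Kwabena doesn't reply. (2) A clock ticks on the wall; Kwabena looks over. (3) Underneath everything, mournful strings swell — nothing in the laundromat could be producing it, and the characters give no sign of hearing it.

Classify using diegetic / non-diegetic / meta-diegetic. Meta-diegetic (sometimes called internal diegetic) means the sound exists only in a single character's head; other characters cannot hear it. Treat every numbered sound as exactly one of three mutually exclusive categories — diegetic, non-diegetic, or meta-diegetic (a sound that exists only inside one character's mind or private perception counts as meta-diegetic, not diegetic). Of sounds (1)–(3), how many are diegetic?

(1) is diegetic: Precious is a character speaking aloud in the scene.
(2) is diegetic: an in-world source (a clock); characters could hear it.
Sound (3): score with no on-screen or off-screen source; it exists for the audience alone, so non-diegetic.
Diegetic: (1), (2) — that's 2.

2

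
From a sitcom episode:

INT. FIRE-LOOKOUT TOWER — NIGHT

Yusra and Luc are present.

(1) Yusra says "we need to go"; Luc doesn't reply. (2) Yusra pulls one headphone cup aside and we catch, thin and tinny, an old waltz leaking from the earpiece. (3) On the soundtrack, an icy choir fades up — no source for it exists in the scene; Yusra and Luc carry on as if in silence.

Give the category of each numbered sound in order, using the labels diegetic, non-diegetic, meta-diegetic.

diegetic, diegetic, non-diegetic

(1) is diegetic: spoken by a character present in the story world.
Sound (2): the earpiece is a real device on Yusra's head — source music, so diegetic.
(3) is non-diegetic: nothing in the cab produces it and the characters don't hear it — pure soundtrack.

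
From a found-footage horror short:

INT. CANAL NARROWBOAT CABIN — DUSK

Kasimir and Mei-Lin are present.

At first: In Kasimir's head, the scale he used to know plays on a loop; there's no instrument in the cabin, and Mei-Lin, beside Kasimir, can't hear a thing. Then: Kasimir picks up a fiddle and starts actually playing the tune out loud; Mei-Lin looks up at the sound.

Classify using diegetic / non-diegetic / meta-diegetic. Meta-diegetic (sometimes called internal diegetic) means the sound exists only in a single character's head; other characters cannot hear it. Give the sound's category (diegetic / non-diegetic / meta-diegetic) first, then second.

First: the tune exists only as Kasimir's private memory; Mei-Lin can't hear it → meta-diegetic.
Second: Kasimir is now producing it live on a fiddle, in the room, and Mei-Lin hears it → diegetic.

meta-diegetic, diegetic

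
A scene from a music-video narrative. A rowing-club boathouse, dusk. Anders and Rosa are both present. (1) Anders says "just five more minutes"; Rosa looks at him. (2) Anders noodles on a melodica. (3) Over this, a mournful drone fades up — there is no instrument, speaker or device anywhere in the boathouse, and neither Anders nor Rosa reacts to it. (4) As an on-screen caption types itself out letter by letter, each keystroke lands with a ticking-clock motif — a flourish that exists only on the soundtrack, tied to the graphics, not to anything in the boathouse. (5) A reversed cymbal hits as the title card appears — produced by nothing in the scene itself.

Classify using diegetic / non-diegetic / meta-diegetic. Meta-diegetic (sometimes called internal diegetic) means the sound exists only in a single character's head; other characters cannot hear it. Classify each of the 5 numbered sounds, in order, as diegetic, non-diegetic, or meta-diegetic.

diegetic, diegetic, non-diegetic, non-diegetic, non-diegetic

(1) spoken by a character present in the story world → diegetic.
(2) a character is playing a melodica on screen → diegetic.
(3) nothing in the boathouse produces it and the characters don't hear it — pure soundtrack → non-diegetic.
(4) is non-diegetic: sound married to a title/caption — outside the diegesis by definition.
(5) an editorial stinger — it belongs to the cut, not the story world → non-diegetic.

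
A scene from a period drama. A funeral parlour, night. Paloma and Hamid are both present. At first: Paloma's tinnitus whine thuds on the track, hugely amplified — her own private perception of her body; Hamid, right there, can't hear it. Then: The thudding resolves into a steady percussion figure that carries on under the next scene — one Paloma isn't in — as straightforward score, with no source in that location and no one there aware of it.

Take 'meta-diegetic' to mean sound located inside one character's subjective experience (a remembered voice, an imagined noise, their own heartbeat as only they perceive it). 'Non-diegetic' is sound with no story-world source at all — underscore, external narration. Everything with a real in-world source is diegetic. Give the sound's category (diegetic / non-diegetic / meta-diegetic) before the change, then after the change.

Before the change: it's Paloma's subjective body sound, inaudible to Hamid → meta-diegetic.
After the change: detached from Paloma and playing as sourceless score over a scene she isn't in — for the audience only → non-diegetic.

meta-diegetic, non-diegetic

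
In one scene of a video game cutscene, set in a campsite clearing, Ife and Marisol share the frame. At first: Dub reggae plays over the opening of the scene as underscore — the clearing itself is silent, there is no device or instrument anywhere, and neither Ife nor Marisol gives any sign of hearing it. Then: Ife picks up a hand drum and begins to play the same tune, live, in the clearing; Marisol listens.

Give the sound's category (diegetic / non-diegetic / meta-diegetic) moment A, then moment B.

non-diegetic, diegetic

Moment A: no in-world source exists and no character can hear it — underscore → non-diegetic.
Moment B: a hand drum is now a real source in the story world and the characters hear it → diegetic.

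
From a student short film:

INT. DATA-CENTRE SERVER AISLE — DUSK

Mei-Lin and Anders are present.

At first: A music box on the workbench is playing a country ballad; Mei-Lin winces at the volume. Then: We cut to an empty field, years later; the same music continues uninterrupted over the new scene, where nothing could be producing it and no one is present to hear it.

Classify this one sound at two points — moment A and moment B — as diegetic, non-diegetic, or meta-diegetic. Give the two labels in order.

Moment A: a music box is a real in-scene source and Mei-Lin reacts to it → diegetic.
Moment B: there is no longer any in-world source and no one can hear it — it has become underscore → non-diegetic.

diegetic, non-diegetic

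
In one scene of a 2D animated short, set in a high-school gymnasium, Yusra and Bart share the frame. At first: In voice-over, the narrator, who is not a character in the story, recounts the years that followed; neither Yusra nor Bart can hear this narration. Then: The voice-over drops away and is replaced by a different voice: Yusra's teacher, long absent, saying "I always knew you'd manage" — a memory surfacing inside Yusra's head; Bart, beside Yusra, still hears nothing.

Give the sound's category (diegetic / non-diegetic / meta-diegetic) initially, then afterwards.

Initially: the external narrator addresses only the audience — outside the story world → non-diegetic.
Afterwards: the replacement voice is a memory inside Yusra's mind specifically → meta-diegetic.

non-diegetic, meta-diegetic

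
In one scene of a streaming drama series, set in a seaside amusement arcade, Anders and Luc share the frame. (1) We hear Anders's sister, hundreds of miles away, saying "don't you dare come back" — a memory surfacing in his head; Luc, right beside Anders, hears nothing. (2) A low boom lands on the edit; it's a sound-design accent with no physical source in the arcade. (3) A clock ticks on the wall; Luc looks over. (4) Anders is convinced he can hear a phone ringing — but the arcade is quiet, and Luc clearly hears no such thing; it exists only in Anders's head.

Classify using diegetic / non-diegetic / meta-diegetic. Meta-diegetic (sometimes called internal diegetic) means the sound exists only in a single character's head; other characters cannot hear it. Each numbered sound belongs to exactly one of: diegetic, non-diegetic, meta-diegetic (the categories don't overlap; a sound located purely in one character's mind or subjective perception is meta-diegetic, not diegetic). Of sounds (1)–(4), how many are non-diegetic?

1

Sound (1): a remembered line, private to Anders — not present in the room, not audible to Luc, so meta-diegetic.
Sound (2): nothing in the scene produces it; it's an accent added for the audience, so non-diegetic.
(3) is diegetic: an in-world source (a clock); characters could hear it.
Sound (4): the sound is imagined by Anders; nothing in the story world is producing it and Luc can't hear it, so meta-diegetic.
So 1 of the 4 is non-diegetic: (2).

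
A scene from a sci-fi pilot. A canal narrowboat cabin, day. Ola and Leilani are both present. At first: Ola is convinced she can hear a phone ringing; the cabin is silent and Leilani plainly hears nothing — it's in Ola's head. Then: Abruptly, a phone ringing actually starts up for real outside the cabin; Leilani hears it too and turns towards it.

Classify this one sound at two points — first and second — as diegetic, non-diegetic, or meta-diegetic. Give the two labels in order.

First: only Ola 'hears' it — imagined, in her mind → meta-diegetic.
Second: now there's a real external source and Leilani hears it too — in the story world → diegetic.

meta-diegetic, diegetic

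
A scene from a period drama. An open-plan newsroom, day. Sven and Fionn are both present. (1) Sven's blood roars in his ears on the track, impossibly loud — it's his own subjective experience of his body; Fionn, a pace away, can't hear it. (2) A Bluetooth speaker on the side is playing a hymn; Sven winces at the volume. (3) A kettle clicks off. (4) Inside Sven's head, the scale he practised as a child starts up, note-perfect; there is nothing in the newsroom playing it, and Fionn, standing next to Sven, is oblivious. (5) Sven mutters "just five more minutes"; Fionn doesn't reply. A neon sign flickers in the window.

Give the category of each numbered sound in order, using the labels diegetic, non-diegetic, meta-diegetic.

meta-diegetic, diegetic, diegetic, meta-diegetic, diegetic

(1) is meta-diegetic: it's Sven's internal bodily sensation rendered as sound; only Sven 'hears' it.
(2) is diegetic: source music from a Bluetooth speaker, which exists in the story world.
(3) is diegetic: a kettle is a real object/event in the scene's world.
Sound (4): remembered music, private to Sven — Fionn is oblivious because it isn't in the room, so meta-diegetic.
(5) on-screen dialogue — Sven speaks and Fionn is there to hear → diegetic.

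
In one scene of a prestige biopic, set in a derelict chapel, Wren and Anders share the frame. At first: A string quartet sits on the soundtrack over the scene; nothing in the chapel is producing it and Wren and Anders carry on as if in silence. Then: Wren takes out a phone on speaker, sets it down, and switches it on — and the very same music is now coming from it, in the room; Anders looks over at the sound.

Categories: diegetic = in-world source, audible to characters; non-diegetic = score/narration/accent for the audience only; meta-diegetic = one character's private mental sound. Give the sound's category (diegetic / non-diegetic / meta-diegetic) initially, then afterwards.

Initially: no in-world source exists and no character can hear it — underscore → non-diegetic.
Afterwards: a phone on speaker is now a real source in the story world and the characters hear it → diegetic.

non-diegetic, diegetic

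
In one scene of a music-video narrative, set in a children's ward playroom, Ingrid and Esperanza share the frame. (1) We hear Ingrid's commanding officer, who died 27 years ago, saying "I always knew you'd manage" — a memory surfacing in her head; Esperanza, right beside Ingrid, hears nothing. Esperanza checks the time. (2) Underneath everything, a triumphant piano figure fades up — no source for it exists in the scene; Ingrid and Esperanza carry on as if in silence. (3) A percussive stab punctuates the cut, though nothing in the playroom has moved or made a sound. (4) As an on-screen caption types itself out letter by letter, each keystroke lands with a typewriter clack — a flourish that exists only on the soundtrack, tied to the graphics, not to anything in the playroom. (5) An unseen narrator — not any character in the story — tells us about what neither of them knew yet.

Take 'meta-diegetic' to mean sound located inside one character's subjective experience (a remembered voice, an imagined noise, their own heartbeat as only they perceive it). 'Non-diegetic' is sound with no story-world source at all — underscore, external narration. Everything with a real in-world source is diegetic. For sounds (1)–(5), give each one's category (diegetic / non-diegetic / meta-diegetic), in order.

Sound (1): it's Ingrid's recollection rendered as sound; the other character can't hear it, so meta-diegetic.
(2) is non-diegetic: nothing in the playroom produces it and the characters don't hear it — pure soundtrack.
(3) it's a sound-design accent with no in-world source; no one in the scene can hear it → non-diegetic.
(4) sound married to a title/caption — outside the diegesis by definition → non-diegetic.
Sound (5): commentary laid over the scene from outside the fiction, so non-diegetic.

meta-diegetic, non-diegetic, non-diegetic, non-diegetic, non-diegetic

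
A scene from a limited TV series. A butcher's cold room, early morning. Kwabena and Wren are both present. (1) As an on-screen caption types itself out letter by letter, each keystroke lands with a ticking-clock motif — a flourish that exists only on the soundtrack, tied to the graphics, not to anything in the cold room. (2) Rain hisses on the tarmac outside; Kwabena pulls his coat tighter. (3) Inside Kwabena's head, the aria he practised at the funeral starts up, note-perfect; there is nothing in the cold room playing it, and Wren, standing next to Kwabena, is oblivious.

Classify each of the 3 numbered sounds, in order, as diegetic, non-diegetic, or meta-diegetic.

non-diegetic, diegetic, meta-diegetic

(1) sound married to a title/caption — outside the diegesis by definition → non-diegetic.
(2) is diegetic: ambient/room sound belonging to the story's physical space.
Sound (3): remembered music, private to Kwabena — Wren is oblivious because it isn't in the room, so meta-diegetic.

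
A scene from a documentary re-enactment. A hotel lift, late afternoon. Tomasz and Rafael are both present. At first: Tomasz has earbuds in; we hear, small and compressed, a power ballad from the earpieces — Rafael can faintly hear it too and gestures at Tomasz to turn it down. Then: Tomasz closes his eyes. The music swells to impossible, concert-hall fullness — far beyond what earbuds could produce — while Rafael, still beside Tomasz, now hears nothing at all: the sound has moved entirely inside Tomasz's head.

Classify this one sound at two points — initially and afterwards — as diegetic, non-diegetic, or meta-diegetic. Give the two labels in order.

diegetic, meta-diegetic

Initially: the earbuds are a physical source both characters can hear → diegetic.
Afterwards: the music now exists only as Tomasz's subjective experience; Rafael can no longer hear it → meta-diegetic.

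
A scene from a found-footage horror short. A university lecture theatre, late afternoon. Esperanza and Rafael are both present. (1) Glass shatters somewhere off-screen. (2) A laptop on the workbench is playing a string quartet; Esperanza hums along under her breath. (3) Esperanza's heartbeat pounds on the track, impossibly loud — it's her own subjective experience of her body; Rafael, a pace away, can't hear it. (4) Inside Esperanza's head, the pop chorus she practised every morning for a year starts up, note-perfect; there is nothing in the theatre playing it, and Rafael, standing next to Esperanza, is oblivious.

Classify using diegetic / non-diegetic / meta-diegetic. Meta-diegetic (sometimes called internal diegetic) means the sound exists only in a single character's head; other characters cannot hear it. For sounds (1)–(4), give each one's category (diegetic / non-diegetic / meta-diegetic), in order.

diegetic, diegetic, meta-diegetic, meta-diegetic

Sound (1): an in-world source (glass); characters could hear it, so diegetic.
(2) source music from a laptop, which exists in the story world → diegetic.
(3) point-of-audition from inside Esperanza's body; not a sound in the room → meta-diegetic.
(4) it lives in Esperanza's subjectivity, not in the theatre → meta-diegetic.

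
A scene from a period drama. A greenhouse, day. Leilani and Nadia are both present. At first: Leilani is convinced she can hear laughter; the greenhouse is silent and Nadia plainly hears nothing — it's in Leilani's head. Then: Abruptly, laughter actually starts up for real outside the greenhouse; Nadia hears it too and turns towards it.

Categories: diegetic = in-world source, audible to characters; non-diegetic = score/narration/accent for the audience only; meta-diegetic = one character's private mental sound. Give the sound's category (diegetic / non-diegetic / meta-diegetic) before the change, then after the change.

meta-diegetic, diegetic

Before the change: only Leilani 'hears' it — imagined, in her mind → meta-diegetic.
After the change: now there's a real external source and Nadia hears it too — in the story world → diegetic.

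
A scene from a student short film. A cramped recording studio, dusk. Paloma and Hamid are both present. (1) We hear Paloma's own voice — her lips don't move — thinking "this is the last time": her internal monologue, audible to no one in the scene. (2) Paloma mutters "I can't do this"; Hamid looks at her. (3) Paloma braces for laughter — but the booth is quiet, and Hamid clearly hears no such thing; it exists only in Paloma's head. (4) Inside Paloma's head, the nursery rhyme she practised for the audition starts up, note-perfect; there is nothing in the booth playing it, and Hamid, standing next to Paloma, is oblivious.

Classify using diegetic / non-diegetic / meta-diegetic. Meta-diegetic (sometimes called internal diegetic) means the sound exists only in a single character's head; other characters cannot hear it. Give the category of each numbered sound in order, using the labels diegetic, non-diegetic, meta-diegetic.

meta-diegetic, diegetic, meta-diegetic, meta-diegetic

(1) Paloma's thought-voice: a private mental sound no other character can hear → meta-diegetic.
Sound (2): Paloma is a character speaking aloud in the scene, so diegetic.
(3) Paloma alone 'hears' it — an imagined sound, not present in the space → meta-diegetic.
(4) is meta-diegetic: it lives in Paloma's subjectivity, not in the booth.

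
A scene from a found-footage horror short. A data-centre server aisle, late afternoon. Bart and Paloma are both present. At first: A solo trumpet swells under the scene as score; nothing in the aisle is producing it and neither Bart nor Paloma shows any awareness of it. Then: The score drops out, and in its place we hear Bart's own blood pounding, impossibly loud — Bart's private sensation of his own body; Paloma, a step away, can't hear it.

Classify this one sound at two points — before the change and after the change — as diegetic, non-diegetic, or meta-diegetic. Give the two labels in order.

Before the change: underscore with no in-world source, inaudible to the characters → non-diegetic.
After the change: the body sound is Bart's subjective perception alone — Paloma can't hear it → meta-diegetic.

non-diegetic, meta-diegetic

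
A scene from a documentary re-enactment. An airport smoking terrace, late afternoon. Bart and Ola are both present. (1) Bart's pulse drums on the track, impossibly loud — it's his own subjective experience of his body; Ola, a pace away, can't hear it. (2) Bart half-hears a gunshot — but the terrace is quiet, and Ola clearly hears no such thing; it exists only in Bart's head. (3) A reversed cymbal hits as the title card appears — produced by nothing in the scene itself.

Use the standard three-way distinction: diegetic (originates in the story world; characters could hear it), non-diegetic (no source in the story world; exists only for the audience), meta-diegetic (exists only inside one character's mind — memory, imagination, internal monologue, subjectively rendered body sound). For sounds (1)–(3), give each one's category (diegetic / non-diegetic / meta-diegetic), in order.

Sound (1): it's Bart's internal bodily sensation rendered as sound; only Bart 'hears' it, so meta-diegetic.
(2) Bart alone 'hears' it — an imagined sound, not present in the space → meta-diegetic.
Sound (3): nothing in the scene produces it; it's an accent added for the audience, so non-diegetic.

meta-diegetic, meta-diegetic, non-diegetic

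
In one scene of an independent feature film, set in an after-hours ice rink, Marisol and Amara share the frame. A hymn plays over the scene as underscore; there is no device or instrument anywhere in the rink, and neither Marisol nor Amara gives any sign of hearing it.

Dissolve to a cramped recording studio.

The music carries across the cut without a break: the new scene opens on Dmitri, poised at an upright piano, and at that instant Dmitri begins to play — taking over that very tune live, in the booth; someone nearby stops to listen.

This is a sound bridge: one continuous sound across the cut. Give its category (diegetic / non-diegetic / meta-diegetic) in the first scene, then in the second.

non-diegetic, diegetic

Scene one: there's no in-world source anywhere and no character hears it — underscore for the audience only → non-diegetic.
Scene two: from the moment Dmitri starts playing, the tune is being performed on an upright piano inside the story world and another character hears it → diegetic.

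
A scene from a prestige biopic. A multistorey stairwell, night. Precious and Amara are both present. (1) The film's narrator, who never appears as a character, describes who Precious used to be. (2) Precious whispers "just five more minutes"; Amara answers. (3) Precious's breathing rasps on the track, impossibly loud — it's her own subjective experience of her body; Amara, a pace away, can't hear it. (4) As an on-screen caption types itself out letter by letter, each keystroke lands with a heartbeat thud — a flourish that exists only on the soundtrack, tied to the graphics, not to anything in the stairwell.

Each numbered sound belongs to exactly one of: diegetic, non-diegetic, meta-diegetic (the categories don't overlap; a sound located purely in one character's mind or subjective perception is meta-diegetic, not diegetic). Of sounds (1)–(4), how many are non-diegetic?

2

Sound (1): external voice-over — not a character, not heard by anyone in the scene, so non-diegetic.
(2) spoken by a character present in the story world → diegetic.
(3) is meta-diegetic: it's Precious's internal bodily sensation rendered as sound; only Precious 'hears' it.
(4) it accompanies on-screen graphics, not anything inside the story world → non-diegetic.
So 2 of the 4 are non-diegetic: (1), (4).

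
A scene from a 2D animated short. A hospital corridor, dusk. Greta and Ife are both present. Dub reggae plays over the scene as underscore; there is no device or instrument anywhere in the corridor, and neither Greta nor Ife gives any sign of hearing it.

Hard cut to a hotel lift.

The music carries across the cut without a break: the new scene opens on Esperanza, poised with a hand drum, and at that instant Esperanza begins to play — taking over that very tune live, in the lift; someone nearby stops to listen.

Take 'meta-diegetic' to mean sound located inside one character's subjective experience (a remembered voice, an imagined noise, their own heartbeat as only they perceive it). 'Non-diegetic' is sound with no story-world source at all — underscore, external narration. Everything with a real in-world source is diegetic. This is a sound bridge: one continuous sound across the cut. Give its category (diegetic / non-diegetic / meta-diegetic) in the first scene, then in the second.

Scene one: there's no in-world source anywhere and no character hears it — underscore for the audience only → non-diegetic.
Scene two: from the moment Esperanza starts playing, the tune is being performed on a hand drum inside the story world and another character hears it → diegetic.

non-diegetic, diegetic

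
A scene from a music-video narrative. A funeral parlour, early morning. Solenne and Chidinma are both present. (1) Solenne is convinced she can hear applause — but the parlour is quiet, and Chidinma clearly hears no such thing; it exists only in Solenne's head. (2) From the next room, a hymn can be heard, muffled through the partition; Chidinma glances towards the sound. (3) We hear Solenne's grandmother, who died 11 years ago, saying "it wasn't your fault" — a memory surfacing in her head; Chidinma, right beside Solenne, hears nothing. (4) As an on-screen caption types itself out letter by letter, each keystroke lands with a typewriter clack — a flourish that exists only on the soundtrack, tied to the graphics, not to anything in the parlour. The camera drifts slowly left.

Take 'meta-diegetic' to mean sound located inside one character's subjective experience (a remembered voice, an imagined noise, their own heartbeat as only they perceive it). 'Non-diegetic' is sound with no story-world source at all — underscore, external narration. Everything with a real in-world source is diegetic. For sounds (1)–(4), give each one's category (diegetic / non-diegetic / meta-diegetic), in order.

(1) is meta-diegetic: the sound is imagined by Solenne; nothing in the story world is producing it and Chidinma can't hear it.
(2) is diegetic: the music has an off-screen but real-world source and a character hears it.
(3) a remembered line, private to Solenne — not present in the room, not audible to Chidinma → meta-diegetic.
(4) the caption isn't part of the story world, so neither is the sound tied to it → non-diegetic.

meta-diegetic, diegetic, meta-diegetic, non-diegetic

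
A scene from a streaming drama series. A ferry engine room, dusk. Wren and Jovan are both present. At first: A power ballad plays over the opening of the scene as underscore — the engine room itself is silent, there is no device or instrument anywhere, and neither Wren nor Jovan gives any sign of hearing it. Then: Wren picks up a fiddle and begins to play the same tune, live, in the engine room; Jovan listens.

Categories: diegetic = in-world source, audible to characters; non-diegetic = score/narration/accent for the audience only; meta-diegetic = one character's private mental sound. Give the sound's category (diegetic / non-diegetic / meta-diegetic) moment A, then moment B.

non-diegetic, diegetic

Moment A: no in-world source exists and no character can hear it — underscore → non-diegetic.
Moment B: a fiddle is now a real source in the story world and the characters hear it → diegetic.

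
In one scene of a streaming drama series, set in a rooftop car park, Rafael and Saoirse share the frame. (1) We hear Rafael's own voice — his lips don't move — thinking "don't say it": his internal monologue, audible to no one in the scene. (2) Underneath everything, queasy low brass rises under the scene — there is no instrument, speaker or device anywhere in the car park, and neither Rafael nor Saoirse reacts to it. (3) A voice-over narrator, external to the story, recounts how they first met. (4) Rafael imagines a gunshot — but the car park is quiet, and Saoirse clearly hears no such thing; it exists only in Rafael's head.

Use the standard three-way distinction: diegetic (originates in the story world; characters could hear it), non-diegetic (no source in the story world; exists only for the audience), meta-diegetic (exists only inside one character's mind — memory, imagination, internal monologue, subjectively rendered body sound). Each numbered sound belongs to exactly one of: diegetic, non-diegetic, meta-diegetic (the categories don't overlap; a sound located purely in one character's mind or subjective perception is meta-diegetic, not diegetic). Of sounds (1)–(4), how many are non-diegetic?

2

(1) Rafael's thought-voice: a private mental sound no other character can hear → meta-diegetic.
Sound (2): nothing in the car park produces it and the characters don't hear it — pure soundtrack, so non-diegetic.
Sound (3): the narrator exists outside the story world, addressing only the audience, so non-diegetic.
(4) is meta-diegetic: the sound is imagined by Rafael; nothing in the story world is producing it and Saoirse can't hear it.
Non-diegetic: (2), (3) — that's 2.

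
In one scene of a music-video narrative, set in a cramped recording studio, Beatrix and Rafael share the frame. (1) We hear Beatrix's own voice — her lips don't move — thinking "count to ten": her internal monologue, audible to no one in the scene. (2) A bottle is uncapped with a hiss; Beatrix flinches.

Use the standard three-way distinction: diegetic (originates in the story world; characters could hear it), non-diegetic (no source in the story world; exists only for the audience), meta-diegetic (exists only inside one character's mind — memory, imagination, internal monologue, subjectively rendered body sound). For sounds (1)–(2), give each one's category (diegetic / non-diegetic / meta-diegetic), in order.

Sound (1): Beatrix's thought-voice: a private mental sound no other character can hear, so meta-diegetic.
Sound (2): an in-world source (a bottle); characters could hear it, so diegetic.

meta-diegetic, diegetic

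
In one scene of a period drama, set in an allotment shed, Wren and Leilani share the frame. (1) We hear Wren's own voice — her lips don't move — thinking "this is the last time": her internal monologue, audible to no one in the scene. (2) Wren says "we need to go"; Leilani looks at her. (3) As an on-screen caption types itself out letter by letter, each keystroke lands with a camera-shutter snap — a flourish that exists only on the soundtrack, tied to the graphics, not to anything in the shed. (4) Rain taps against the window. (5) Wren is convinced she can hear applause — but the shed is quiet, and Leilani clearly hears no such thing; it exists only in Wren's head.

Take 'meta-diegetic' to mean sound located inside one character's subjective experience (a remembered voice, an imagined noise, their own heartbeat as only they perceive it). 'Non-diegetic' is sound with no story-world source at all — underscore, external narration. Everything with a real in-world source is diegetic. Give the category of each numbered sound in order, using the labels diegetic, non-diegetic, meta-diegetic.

(1) it's Wren's unspoken thought, heard only by the audience via her subjectivity → meta-diegetic.
(2) on-screen dialogue — Wren speaks and Leilani is there to hear → diegetic.
(3) the caption isn't part of the story world, so neither is the sound tied to it → non-diegetic.
Sound (4): rain is part of the location's real environment, so diegetic.
Sound (5): subjective to Wren: the shed is silent and Leilani hears nothing, so meta-diegetic.

meta-diegetic, diegetic, non-diegetic, diegetic, meta-diegetic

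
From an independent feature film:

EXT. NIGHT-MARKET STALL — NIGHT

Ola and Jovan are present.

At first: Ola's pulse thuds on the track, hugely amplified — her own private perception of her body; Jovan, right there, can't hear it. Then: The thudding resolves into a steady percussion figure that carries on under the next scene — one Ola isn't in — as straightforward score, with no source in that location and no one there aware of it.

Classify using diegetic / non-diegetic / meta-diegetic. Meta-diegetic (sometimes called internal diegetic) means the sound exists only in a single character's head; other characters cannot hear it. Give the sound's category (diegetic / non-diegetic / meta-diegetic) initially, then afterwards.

Initially: it's Ola's subjective body sound, inaudible to Jovan → meta-diegetic.
Afterwards: detached from Ola and playing as sourceless score over a scene she isn't in — for the audience only → non-diegetic.

meta-diegetic, non-diegetic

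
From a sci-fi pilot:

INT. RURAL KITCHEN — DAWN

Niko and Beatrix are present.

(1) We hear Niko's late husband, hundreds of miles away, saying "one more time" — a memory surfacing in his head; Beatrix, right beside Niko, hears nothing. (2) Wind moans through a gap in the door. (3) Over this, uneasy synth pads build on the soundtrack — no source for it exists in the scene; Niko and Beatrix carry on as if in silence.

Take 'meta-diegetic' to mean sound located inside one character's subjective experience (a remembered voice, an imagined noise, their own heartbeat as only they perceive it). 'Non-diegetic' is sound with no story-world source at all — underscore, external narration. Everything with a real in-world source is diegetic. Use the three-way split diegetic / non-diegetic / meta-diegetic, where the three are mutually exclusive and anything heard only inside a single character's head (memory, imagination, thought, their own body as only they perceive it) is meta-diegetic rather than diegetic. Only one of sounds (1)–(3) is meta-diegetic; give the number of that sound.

1

Sound (1): the voice is a memory playing only inside Niko's mind; Beatrix can't hear it, so meta-diegetic.
(2) wind is part of the location's real environment → diegetic.
Sound (3): score with no on-screen or off-screen source; it exists for the audience alone, so non-diegetic.
Only (1) is meta-diegetic.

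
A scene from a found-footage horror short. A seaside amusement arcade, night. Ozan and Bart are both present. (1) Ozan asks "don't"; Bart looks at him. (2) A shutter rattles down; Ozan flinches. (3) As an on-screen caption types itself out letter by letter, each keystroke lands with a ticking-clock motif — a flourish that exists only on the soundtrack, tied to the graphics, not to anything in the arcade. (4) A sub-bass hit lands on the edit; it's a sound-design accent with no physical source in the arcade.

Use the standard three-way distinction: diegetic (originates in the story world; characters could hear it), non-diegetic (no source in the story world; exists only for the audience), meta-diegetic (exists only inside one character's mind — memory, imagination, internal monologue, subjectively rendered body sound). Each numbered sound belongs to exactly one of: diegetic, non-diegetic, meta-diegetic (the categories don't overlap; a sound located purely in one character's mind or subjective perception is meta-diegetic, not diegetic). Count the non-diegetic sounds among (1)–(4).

2

(1) is diegetic: Ozan is a character speaking aloud in the scene.
(2) an in-world source (a shutter); characters could hear it → diegetic.
(3) sound married to a title/caption — outside the diegesis by definition → non-diegetic.
Sound (4): nothing in the scene produces it; it's an accent added for the audience, so non-diegetic.
Non-diegetic: (3), (4) — that's 2.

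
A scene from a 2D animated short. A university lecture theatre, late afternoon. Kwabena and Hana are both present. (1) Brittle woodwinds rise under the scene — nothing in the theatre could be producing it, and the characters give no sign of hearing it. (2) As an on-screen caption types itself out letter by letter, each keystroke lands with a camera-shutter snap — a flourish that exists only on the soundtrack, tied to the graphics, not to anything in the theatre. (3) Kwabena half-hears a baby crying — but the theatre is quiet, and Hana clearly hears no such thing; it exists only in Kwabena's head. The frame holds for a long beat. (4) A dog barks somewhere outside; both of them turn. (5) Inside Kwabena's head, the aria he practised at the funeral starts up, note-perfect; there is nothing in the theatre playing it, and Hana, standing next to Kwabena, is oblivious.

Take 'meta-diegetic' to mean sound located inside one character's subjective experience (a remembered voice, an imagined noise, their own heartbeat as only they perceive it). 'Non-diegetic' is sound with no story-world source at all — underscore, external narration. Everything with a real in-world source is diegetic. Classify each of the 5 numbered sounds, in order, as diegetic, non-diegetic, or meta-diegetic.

(1) is non-diegetic: score with no on-screen or off-screen source; it exists for the audience alone.
Sound (2): the caption isn't part of the story world, so neither is the sound tied to it, so non-diegetic.
(3) is meta-diegetic: the sound is imagined by Kwabena; nothing in the story world is producing it and Hana can't hear it.
(4) is diegetic: a dog is a real object/event in the scene's world.
(5) is meta-diegetic: remembered music, private to Kwabena — Hana is oblivious because it isn't in the room.

non-diegetic, non-diegetic, meta-diegetic, diegetic, meta-diegetic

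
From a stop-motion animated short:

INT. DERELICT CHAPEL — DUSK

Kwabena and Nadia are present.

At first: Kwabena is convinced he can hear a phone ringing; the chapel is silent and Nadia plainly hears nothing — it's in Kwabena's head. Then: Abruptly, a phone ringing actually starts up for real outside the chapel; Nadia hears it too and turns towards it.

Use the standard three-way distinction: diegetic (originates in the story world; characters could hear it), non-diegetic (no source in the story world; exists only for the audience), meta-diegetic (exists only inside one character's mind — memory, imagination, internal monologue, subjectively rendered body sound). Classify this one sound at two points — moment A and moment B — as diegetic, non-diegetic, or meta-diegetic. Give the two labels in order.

Moment A: only Kwabena 'hears' it — imagined, in his mind → meta-diegetic.
Moment B: now there's a real external source and Nadia hears it too — in the story world → diegetic.

meta-diegetic, diegetic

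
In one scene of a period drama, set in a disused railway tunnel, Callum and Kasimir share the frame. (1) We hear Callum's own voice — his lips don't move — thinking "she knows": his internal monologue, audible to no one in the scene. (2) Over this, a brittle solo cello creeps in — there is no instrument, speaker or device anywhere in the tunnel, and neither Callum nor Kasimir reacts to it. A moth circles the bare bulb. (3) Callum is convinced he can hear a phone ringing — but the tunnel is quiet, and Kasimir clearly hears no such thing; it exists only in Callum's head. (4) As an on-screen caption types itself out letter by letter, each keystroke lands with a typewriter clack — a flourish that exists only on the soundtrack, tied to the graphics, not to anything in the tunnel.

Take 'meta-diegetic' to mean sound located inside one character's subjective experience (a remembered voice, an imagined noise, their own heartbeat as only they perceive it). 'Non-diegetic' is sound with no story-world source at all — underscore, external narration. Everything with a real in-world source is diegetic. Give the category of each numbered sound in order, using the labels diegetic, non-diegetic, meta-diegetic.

meta-diegetic, non-diegetic, meta-diegetic, non-diegetic

(1) it's Callum's unspoken thought, heard only by the audience via his subjectivity → meta-diegetic.
(2) is non-diegetic: score with no on-screen or off-screen source; it exists for the audience alone.
(3) is meta-diegetic: Callum alone 'hears' it — an imagined sound, not present in the space.
(4) is non-diegetic: sound married to a title/caption — outside the diegesis by definition.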